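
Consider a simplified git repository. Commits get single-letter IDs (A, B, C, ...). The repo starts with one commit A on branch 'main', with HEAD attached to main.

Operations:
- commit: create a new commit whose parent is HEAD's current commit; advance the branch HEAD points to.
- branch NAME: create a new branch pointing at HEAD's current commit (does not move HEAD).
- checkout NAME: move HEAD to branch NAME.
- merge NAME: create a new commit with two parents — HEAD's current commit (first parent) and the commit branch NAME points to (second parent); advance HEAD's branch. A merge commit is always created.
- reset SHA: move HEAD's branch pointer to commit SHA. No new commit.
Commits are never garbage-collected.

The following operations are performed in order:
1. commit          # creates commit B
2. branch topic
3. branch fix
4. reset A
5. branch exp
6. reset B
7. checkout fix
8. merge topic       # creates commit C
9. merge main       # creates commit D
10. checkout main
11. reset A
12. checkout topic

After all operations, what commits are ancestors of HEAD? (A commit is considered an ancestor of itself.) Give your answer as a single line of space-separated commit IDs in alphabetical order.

Answer: A B

Derivation:
After op 1 (commit): HEAD=main@B [main=B]
After op 2 (branch): HEAD=main@B [main=B topic=B]
After op 3 (branch): HEAD=main@B [fix=B main=B topic=B]
After op 4 (reset): HEAD=main@A [fix=B main=A topic=B]
After op 5 (branch): HEAD=main@A [exp=A fix=B main=A topic=B]
After op 6 (reset): HEAD=main@B [exp=A fix=B main=B topic=B]
After op 7 (checkout): HEAD=fix@B [exp=A fix=B main=B topic=B]
After op 8 (merge): HEAD=fix@C [exp=A fix=C main=B topic=B]
After op 9 (merge): HEAD=fix@D [exp=A fix=D main=B topic=B]
After op 10 (checkout): HEAD=main@B [exp=A fix=D main=B topic=B]
After op 11 (reset): HEAD=main@A [exp=A fix=D main=A topic=B]
After op 12 (checkout): HEAD=topic@B [exp=A fix=D main=A topic=B]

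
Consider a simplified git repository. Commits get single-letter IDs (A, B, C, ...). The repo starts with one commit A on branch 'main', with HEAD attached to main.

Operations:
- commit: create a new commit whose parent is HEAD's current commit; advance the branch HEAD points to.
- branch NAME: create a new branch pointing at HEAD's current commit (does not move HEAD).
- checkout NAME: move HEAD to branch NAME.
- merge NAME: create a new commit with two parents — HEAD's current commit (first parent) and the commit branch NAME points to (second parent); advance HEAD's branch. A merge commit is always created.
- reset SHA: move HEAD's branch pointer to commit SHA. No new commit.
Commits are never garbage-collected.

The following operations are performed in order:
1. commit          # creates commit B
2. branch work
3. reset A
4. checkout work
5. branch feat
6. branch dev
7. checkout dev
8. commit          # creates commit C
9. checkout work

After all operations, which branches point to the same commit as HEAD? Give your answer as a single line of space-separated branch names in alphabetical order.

After op 1 (commit): HEAD=main@B [main=B]
After op 2 (branch): HEAD=main@B [main=B work=B]
After op 3 (reset): HEAD=main@A [main=A work=B]
After op 4 (checkout): HEAD=work@B [main=A work=B]
After op 5 (branch): HEAD=work@B [feat=B main=A work=B]
After op 6 (branch): HEAD=work@B [dev=B feat=B main=A work=B]
After op 7 (checkout): HEAD=dev@B [dev=B feat=B main=A work=B]
After op 8 (commit): HEAD=dev@C [dev=C feat=B main=A work=B]
After op 9 (checkout): HEAD=work@B [dev=C feat=B main=A work=B]

Answer: feat work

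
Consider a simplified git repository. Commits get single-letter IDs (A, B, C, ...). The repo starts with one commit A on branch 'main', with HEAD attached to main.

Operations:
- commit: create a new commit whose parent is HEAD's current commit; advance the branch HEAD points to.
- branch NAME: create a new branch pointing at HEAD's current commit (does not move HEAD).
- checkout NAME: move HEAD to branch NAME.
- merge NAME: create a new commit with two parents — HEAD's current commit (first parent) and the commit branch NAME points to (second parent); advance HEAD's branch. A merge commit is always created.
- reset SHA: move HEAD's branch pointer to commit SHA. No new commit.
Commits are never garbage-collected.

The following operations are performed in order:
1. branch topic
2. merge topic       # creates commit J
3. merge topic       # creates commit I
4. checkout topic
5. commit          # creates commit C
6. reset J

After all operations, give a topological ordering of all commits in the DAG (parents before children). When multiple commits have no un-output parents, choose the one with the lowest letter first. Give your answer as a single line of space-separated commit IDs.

After op 1 (branch): HEAD=main@A [main=A topic=A]
After op 2 (merge): HEAD=main@J [main=J topic=A]
After op 3 (merge): HEAD=main@I [main=I topic=A]
After op 4 (checkout): HEAD=topic@A [main=I topic=A]
After op 5 (commit): HEAD=topic@C [main=I topic=C]
After op 6 (reset): HEAD=topic@J [main=I topic=J]
commit A: parents=[]
commit C: parents=['A']
commit I: parents=['J', 'A']
commit J: parents=['A', 'A']

Answer: A C J I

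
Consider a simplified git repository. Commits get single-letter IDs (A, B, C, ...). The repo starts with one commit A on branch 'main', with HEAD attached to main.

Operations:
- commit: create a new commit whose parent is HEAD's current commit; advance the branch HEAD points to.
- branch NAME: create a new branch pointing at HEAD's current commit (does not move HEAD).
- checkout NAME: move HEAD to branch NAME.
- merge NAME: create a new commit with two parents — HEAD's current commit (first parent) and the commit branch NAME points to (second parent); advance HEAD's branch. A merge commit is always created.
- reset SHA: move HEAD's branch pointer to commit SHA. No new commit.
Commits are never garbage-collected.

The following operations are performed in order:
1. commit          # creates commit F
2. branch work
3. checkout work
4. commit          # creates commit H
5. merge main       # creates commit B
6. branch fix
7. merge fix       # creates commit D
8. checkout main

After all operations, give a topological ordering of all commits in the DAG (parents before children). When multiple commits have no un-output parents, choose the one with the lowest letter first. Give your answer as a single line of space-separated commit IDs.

Answer: A F H B D

Derivation:
After op 1 (commit): HEAD=main@F [main=F]
After op 2 (branch): HEAD=main@F [main=F work=F]
After op 3 (checkout): HEAD=work@F [main=F work=F]
After op 4 (commit): HEAD=work@H [main=F work=H]
After op 5 (merge): HEAD=work@B [main=F work=B]
After op 6 (branch): HEAD=work@B [fix=B main=F work=B]
After op 7 (merge): HEAD=work@D [fix=B main=F work=D]
After op 8 (checkout): HEAD=main@F [fix=B main=F work=D]
commit A: parents=[]
commit B: parents=['H', 'F']
commit D: parents=['B', 'B']
commit F: parents=['A']
commit H: parents=['F']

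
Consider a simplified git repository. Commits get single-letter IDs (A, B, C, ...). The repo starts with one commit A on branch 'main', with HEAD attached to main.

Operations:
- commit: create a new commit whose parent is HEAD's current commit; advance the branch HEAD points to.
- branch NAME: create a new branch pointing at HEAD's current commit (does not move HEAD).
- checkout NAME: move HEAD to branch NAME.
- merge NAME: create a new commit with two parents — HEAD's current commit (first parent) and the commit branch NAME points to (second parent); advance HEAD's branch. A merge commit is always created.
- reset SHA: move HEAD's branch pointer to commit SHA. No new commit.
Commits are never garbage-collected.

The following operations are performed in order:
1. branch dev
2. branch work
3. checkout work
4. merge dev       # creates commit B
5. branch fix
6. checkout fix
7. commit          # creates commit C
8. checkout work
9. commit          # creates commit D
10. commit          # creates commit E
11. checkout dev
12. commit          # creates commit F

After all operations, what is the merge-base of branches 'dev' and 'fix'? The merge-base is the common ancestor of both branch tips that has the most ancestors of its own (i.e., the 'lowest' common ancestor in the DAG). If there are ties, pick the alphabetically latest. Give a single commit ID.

Answer: A

Derivation:
After op 1 (branch): HEAD=main@A [dev=A main=A]
After op 2 (branch): HEAD=main@A [dev=A main=A work=A]
After op 3 (checkout): HEAD=work@A [dev=A main=A work=A]
After op 4 (merge): HEAD=work@B [dev=A main=A work=B]
After op 5 (branch): HEAD=work@B [dev=A fix=B main=A work=B]
After op 6 (checkout): HEAD=fix@B [dev=A fix=B main=A work=B]
After op 7 (commit): HEAD=fix@C [dev=A fix=C main=A work=B]
After op 8 (checkout): HEAD=work@B [dev=A fix=C main=A work=B]
After op 9 (commit): HEAD=work@D [dev=A fix=C main=A work=D]
After op 10 (commit): HEAD=work@E [dev=A fix=C main=A work=E]
After op 11 (checkout): HEAD=dev@A [dev=A fix=C main=A work=E]
After op 12 (commit): HEAD=dev@F [dev=F fix=C main=A work=E]
ancestors(dev=F): ['A', 'F']
ancestors(fix=C): ['A', 'B', 'C']
common: ['A']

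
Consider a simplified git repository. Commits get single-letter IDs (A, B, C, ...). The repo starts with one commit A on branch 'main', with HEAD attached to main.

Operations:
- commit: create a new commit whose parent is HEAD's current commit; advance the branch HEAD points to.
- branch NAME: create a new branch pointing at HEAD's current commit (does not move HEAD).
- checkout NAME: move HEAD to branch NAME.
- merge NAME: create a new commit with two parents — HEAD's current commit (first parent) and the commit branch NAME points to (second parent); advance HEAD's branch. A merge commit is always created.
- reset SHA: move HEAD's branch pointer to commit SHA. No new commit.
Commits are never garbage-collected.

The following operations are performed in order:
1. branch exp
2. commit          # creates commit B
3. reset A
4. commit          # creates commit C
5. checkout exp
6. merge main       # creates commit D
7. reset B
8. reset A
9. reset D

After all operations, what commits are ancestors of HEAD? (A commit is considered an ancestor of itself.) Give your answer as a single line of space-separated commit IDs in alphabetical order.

After op 1 (branch): HEAD=main@A [exp=A main=A]
After op 2 (commit): HEAD=main@B [exp=A main=B]
After op 3 (reset): HEAD=main@A [exp=A main=A]
After op 4 (commit): HEAD=main@C [exp=A main=C]
After op 5 (checkout): HEAD=exp@A [exp=A main=C]
After op 6 (merge): HEAD=exp@D [exp=D main=C]
After op 7 (reset): HEAD=exp@B [exp=B main=C]
After op 8 (reset): HEAD=exp@A [exp=A main=C]
After op 9 (reset): HEAD=exp@D [exp=D main=C]

Answer: A C D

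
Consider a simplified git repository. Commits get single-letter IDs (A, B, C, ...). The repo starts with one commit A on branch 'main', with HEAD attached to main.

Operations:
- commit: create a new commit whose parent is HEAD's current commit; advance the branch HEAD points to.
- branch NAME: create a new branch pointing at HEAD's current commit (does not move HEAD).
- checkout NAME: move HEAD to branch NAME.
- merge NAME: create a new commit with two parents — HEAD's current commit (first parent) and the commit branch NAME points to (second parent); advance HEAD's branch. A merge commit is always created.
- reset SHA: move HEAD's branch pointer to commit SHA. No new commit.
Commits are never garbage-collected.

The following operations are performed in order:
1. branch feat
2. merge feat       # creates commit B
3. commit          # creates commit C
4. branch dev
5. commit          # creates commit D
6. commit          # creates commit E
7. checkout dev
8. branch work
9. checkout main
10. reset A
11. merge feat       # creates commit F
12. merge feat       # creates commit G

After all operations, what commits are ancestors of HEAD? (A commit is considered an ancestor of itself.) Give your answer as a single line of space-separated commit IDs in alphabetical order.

After op 1 (branch): HEAD=main@A [feat=A main=A]
After op 2 (merge): HEAD=main@B [feat=A main=B]
After op 3 (commit): HEAD=main@C [feat=A main=C]
After op 4 (branch): HEAD=main@C [dev=C feat=A main=C]
After op 5 (commit): HEAD=main@D [dev=C feat=A main=D]
After op 6 (commit): HEAD=main@E [dev=C feat=A main=E]
After op 7 (checkout): HEAD=dev@C [dev=C feat=A main=E]
After op 8 (branch): HEAD=dev@C [dev=C feat=A main=E work=C]
After op 9 (checkout): HEAD=main@E [dev=C feat=A main=E work=C]
After op 10 (reset): HEAD=main@A [dev=C feat=A main=A work=C]
After op 11 (merge): HEAD=main@F [dev=C feat=A main=F work=C]
After op 12 (merge): HEAD=main@G [dev=C feat=A main=G work=C]

Answer: A F G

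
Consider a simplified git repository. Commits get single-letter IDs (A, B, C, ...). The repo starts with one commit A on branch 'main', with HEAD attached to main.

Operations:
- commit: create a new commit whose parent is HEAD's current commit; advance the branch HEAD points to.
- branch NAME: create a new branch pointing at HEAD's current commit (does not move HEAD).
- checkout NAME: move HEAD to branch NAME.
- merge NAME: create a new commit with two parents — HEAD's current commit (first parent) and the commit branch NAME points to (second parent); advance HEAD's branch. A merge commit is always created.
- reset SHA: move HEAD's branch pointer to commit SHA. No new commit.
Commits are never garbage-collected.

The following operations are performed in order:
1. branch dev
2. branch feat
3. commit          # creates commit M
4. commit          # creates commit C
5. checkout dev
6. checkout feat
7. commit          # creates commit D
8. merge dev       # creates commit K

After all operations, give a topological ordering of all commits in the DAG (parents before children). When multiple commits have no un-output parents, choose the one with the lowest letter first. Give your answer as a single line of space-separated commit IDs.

Answer: A D K M C

Derivation:
After op 1 (branch): HEAD=main@A [dev=A main=A]
After op 2 (branch): HEAD=main@A [dev=A feat=A main=A]
After op 3 (commit): HEAD=main@M [dev=A feat=A main=M]
After op 4 (commit): HEAD=main@C [dev=A feat=A main=C]
After op 5 (checkout): HEAD=dev@A [dev=A feat=A main=C]
After op 6 (checkout): HEAD=feat@A [dev=A feat=A main=C]
After op 7 (commit): HEAD=feat@D [dev=A feat=D main=C]
After op 8 (merge): HEAD=feat@K [dev=A feat=K main=C]
commit A: parents=[]
commit C: parents=['M']
commit D: parents=['A']
commit K: parents=['D', 'A']
commit M: parents=['A']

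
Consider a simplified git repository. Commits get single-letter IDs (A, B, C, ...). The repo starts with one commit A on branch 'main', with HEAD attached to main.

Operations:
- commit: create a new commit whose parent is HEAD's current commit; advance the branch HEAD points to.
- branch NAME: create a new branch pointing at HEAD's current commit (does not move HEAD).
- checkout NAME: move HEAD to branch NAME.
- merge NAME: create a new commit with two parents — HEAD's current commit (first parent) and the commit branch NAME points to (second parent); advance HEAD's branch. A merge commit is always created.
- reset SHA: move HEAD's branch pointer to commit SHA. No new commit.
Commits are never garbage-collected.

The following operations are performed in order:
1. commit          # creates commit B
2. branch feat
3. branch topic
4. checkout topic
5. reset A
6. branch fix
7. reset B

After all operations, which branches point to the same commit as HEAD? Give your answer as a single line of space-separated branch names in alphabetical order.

Answer: feat main topic

Derivation:
After op 1 (commit): HEAD=main@B [main=B]
After op 2 (branch): HEAD=main@B [feat=B main=B]
After op 3 (branch): HEAD=main@B [feat=B main=B topic=B]
After op 4 (checkout): HEAD=topic@B [feat=B main=B topic=B]
After op 5 (reset): HEAD=topic@A [feat=B main=B topic=A]
After op 6 (branch): HEAD=topic@A [feat=B fix=A main=B topic=A]
After op 7 (reset): HEAD=topic@B [feat=B fix=A main=B topic=B]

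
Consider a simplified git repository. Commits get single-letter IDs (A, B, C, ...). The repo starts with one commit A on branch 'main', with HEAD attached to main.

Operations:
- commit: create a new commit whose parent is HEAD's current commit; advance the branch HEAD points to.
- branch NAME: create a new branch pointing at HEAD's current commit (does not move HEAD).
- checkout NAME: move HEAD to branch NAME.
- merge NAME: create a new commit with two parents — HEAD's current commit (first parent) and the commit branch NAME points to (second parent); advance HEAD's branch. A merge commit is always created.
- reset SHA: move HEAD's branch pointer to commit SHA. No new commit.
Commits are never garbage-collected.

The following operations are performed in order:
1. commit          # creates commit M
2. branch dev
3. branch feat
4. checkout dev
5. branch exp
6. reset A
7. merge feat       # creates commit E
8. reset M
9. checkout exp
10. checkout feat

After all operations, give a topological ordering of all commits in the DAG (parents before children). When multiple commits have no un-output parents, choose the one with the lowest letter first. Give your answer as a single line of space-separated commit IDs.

Answer: A M E

Derivation:
After op 1 (commit): HEAD=main@M [main=M]
After op 2 (branch): HEAD=main@M [dev=M main=M]
After op 3 (branch): HEAD=main@M [dev=M feat=M main=M]
After op 4 (checkout): HEAD=dev@M [dev=M feat=M main=M]
After op 5 (branch): HEAD=dev@M [dev=M exp=M feat=M main=M]
After op 6 (reset): HEAD=dev@A [dev=A exp=M feat=M main=M]
After op 7 (merge): HEAD=dev@E [dev=E exp=M feat=M main=M]
After op 8 (reset): HEAD=dev@M [dev=M exp=M feat=M main=M]
After op 9 (checkout): HEAD=exp@M [dev=M exp=M feat=M main=M]
After op 10 (checkout): HEAD=feat@M [dev=M exp=M feat=M main=M]
commit A: parents=[]
commit E: parents=['A', 'M']
commit M: parents=['A']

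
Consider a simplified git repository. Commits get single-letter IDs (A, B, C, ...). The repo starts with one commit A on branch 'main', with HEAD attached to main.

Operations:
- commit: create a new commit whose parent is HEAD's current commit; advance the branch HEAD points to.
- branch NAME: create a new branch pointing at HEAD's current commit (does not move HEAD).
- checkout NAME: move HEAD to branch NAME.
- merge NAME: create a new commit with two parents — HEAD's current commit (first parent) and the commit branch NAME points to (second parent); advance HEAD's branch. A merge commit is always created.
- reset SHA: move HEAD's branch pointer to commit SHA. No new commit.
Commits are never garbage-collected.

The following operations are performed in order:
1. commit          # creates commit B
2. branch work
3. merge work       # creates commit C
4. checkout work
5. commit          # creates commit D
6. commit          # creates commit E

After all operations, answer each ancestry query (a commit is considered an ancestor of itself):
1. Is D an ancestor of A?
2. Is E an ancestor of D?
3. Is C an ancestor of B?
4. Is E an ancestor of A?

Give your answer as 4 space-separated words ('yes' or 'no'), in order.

Answer: no no no no

Derivation:
After op 1 (commit): HEAD=main@B [main=B]
After op 2 (branch): HEAD=main@B [main=B work=B]
After op 3 (merge): HEAD=main@C [main=C work=B]
After op 4 (checkout): HEAD=work@B [main=C work=B]
After op 5 (commit): HEAD=work@D [main=C work=D]
After op 6 (commit): HEAD=work@E [main=C work=E]
ancestors(A) = {A}; D in? no
ancestors(D) = {A,B,D}; E in? no
ancestors(B) = {A,B}; C in? no
ancestors(A) = {A}; E in? no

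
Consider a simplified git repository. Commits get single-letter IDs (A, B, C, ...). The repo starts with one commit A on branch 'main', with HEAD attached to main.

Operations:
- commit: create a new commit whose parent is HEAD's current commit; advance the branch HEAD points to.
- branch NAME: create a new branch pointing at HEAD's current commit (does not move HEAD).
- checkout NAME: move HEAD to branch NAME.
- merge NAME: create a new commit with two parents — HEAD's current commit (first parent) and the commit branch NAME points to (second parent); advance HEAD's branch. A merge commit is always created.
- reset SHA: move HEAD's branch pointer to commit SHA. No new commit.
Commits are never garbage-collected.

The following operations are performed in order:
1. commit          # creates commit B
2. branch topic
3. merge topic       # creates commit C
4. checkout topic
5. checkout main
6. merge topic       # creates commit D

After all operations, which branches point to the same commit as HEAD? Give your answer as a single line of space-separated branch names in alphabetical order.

After op 1 (commit): HEAD=main@B [main=B]
After op 2 (branch): HEAD=main@B [main=B topic=B]
After op 3 (merge): HEAD=main@C [main=C topic=B]
After op 4 (checkout): HEAD=topic@B [main=C topic=B]
After op 5 (checkout): HEAD=main@C [main=C topic=B]
After op 6 (merge): HEAD=main@D [main=D topic=B]

Answer: main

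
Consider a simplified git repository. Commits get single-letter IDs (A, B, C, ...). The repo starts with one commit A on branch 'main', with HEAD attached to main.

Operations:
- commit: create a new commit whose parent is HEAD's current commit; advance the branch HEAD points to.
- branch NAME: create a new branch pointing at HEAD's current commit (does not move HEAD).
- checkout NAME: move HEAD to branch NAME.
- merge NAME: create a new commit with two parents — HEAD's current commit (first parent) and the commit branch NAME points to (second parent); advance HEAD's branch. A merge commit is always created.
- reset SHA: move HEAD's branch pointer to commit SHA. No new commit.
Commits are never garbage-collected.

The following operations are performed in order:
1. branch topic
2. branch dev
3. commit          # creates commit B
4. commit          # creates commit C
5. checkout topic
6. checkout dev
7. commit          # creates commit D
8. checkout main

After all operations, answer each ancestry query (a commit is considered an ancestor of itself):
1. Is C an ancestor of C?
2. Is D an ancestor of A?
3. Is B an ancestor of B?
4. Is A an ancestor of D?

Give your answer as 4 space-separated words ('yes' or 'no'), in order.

Answer: yes no yes yes

Derivation:
After op 1 (branch): HEAD=main@A [main=A topic=A]
After op 2 (branch): HEAD=main@A [dev=A main=A topic=A]
After op 3 (commit): HEAD=main@B [dev=A main=B topic=A]
After op 4 (commit): HEAD=main@C [dev=A main=C topic=A]
After op 5 (checkout): HEAD=topic@A [dev=A main=C topic=A]
After op 6 (checkout): HEAD=dev@A [dev=A main=C topic=A]
After op 7 (commit): HEAD=dev@D [dev=D main=C topic=A]
After op 8 (checkout): HEAD=main@C [dev=D main=C topic=A]
ancestors(C) = {A,B,C}; C in? yes
ancestors(A) = {A}; D in? no
ancestors(B) = {A,B}; B in? yes
ancestors(D) = {A,D}; A in? yes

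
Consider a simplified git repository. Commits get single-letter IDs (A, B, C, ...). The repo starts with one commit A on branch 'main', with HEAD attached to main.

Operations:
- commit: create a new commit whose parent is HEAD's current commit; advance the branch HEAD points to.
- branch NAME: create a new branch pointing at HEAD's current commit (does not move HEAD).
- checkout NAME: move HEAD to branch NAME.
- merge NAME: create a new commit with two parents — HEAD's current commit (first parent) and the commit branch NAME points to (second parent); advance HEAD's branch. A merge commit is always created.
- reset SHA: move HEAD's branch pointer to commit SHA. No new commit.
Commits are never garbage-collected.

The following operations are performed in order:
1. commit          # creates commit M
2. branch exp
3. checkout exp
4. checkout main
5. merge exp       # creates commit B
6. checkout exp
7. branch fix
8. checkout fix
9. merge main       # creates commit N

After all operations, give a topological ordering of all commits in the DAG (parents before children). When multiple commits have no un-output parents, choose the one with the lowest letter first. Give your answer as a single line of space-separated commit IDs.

Answer: A M B N

Derivation:
After op 1 (commit): HEAD=main@M [main=M]
After op 2 (branch): HEAD=main@M [exp=M main=M]
After op 3 (checkout): HEAD=exp@M [exp=M main=M]
After op 4 (checkout): HEAD=main@M [exp=M main=M]
After op 5 (merge): HEAD=main@B [exp=M main=B]
After op 6 (checkout): HEAD=exp@M [exp=M main=B]
After op 7 (branch): HEAD=exp@M [exp=M fix=M main=B]
After op 8 (checkout): HEAD=fix@M [exp=M fix=M main=B]
After op 9 (merge): HEAD=fix@N [exp=M fix=N main=B]
commit A: parents=[]
commit B: parents=['M', 'M']
commit M: parents=['A']
commit N: parents=['M', 'B']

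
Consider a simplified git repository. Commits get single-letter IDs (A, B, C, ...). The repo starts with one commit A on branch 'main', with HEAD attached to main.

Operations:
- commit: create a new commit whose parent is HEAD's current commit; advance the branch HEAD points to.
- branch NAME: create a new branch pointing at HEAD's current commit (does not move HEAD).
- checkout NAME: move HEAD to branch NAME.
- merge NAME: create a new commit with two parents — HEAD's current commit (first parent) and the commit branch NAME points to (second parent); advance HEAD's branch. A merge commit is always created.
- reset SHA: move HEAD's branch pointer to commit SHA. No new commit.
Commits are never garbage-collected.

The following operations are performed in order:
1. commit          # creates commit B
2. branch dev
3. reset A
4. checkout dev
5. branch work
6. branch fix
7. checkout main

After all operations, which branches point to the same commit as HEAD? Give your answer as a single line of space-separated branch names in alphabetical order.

Answer: main

Derivation:
After op 1 (commit): HEAD=main@B [main=B]
After op 2 (branch): HEAD=main@B [dev=B main=B]
After op 3 (reset): HEAD=main@A [dev=B main=A]
After op 4 (checkout): HEAD=dev@B [dev=B main=A]
After op 5 (branch): HEAD=dev@B [dev=B main=A work=B]
After op 6 (branch): HEAD=dev@B [dev=B fix=B main=A work=B]
After op 7 (checkout): HEAD=main@A [dev=B fix=B main=A work=B]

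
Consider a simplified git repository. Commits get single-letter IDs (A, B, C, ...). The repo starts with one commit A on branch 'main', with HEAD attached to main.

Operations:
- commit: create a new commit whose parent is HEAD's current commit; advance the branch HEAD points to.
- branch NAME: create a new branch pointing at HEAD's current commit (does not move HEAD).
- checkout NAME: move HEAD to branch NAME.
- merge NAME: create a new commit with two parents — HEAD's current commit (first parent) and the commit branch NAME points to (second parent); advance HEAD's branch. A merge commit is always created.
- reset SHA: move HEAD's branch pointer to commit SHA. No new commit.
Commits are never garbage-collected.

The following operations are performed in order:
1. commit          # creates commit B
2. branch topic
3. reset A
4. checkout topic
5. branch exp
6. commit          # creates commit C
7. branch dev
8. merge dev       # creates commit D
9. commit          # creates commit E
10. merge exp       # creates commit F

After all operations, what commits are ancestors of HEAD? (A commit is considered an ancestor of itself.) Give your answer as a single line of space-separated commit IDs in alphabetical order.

Answer: A B C D E F

Derivation:
After op 1 (commit): HEAD=main@B [main=B]
After op 2 (branch): HEAD=main@B [main=B topic=B]
After op 3 (reset): HEAD=main@A [main=A topic=B]
After op 4 (checkout): HEAD=topic@B [main=A topic=B]
After op 5 (branch): HEAD=topic@B [exp=B main=A topic=B]
After op 6 (commit): HEAD=topic@C [exp=B main=A topic=C]
After op 7 (branch): HEAD=topic@C [dev=C exp=B main=A topic=C]
After op 8 (merge): HEAD=topic@D [dev=C exp=B main=A topic=D]
After op 9 (commit): HEAD=topic@E [dev=C exp=B main=A topic=E]
After op 10 (merge): HEAD=topic@F [dev=C exp=B main=A topic=F]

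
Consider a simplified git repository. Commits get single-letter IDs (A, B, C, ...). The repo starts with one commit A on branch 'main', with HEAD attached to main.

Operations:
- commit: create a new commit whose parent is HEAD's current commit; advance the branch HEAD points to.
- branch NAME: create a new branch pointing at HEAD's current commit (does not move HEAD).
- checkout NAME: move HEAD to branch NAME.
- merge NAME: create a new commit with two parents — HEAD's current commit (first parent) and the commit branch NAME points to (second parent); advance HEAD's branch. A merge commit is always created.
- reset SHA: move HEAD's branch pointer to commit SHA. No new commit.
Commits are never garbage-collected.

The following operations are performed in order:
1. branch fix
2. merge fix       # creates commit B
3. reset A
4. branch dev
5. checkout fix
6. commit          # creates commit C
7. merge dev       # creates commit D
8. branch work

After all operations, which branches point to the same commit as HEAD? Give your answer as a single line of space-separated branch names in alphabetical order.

After op 1 (branch): HEAD=main@A [fix=A main=A]
After op 2 (merge): HEAD=main@B [fix=A main=B]
After op 3 (reset): HEAD=main@A [fix=A main=A]
After op 4 (branch): HEAD=main@A [dev=A fix=A main=A]
After op 5 (checkout): HEAD=fix@A [dev=A fix=A main=A]
After op 6 (commit): HEAD=fix@C [dev=A fix=C main=A]
After op 7 (merge): HEAD=fix@D [dev=A fix=D main=A]
After op 8 (branch): HEAD=fix@D [dev=A fix=D main=A work=D]

Answer: fix work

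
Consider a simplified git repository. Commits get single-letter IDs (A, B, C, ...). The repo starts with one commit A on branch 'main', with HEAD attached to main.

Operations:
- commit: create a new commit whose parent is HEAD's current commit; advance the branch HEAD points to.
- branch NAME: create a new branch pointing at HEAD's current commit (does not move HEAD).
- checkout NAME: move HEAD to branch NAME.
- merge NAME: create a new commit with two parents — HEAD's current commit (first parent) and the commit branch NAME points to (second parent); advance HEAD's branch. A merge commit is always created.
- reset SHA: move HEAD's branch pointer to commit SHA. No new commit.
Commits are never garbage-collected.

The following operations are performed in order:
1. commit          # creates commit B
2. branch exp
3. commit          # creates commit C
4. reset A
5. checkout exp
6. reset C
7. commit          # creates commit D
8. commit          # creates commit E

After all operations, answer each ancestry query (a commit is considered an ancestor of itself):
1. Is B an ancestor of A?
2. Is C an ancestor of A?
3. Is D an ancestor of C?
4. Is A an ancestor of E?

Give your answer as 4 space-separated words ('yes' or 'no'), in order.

Answer: no no no yes

Derivation:
After op 1 (commit): HEAD=main@B [main=B]
After op 2 (branch): HEAD=main@B [exp=B main=B]
After op 3 (commit): HEAD=main@C [exp=B main=C]
After op 4 (reset): HEAD=main@A [exp=B main=A]
After op 5 (checkout): HEAD=exp@B [exp=B main=A]
After op 6 (reset): HEAD=exp@C [exp=C main=A]
After op 7 (commit): HEAD=exp@D [exp=D main=A]
After op 8 (commit): HEAD=exp@E [exp=E main=A]
ancestors(A) = {A}; B in? no
ancestors(A) = {A}; C in? no
ancestors(C) = {A,B,C}; D in? no
ancestors(E) = {A,B,C,D,E}; A in? yes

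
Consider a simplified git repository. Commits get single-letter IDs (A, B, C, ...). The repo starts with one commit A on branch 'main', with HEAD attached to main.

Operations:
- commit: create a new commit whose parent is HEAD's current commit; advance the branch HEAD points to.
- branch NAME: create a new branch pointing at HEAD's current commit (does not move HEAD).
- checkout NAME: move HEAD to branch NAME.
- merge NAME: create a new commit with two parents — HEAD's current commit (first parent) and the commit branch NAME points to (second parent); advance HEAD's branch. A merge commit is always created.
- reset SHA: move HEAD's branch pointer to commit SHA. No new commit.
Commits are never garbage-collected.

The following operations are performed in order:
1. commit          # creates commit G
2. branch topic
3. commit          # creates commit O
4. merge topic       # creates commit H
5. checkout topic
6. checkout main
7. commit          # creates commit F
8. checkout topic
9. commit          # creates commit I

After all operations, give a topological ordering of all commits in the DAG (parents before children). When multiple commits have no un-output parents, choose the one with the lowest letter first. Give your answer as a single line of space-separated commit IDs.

After op 1 (commit): HEAD=main@G [main=G]
After op 2 (branch): HEAD=main@G [main=G topic=G]
After op 3 (commit): HEAD=main@O [main=O topic=G]
After op 4 (merge): HEAD=main@H [main=H topic=G]
After op 5 (checkout): HEAD=topic@G [main=H topic=G]
After op 6 (checkout): HEAD=main@H [main=H topic=G]
After op 7 (commit): HEAD=main@F [main=F topic=G]
After op 8 (checkout): HEAD=topic@G [main=F topic=G]
After op 9 (commit): HEAD=topic@I [main=F topic=I]
commit A: parents=[]
commit F: parents=['H']
commit G: parents=['A']
commit H: parents=['O', 'G']
commit I: parents=['G']
commit O: parents=['G']

Answer: A G I O H F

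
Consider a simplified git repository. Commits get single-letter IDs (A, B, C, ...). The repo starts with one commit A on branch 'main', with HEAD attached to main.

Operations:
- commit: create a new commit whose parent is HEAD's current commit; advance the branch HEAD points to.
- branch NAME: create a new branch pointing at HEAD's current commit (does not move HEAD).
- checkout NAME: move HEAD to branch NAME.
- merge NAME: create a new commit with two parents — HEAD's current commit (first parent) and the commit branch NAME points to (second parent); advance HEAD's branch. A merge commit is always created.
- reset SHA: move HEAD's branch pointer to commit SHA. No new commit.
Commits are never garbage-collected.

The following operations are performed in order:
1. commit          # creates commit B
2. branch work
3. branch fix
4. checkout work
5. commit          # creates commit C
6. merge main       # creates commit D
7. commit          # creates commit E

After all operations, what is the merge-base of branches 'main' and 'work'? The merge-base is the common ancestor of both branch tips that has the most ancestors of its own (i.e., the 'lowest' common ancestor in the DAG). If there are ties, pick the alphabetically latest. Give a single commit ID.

Answer: B

Derivation:
After op 1 (commit): HEAD=main@B [main=B]
After op 2 (branch): HEAD=main@B [main=B work=B]
After op 3 (branch): HEAD=main@B [fix=B main=B work=B]
After op 4 (checkout): HEAD=work@B [fix=B main=B work=B]
After op 5 (commit): HEAD=work@C [fix=B main=B work=C]
After op 6 (merge): HEAD=work@D [fix=B main=B work=D]
After op 7 (commit): HEAD=work@E [fix=B main=B work=E]
ancestors(main=B): ['A', 'B']
ancestors(work=E): ['A', 'B', 'C', 'D', 'E']
common: ['A', 'B']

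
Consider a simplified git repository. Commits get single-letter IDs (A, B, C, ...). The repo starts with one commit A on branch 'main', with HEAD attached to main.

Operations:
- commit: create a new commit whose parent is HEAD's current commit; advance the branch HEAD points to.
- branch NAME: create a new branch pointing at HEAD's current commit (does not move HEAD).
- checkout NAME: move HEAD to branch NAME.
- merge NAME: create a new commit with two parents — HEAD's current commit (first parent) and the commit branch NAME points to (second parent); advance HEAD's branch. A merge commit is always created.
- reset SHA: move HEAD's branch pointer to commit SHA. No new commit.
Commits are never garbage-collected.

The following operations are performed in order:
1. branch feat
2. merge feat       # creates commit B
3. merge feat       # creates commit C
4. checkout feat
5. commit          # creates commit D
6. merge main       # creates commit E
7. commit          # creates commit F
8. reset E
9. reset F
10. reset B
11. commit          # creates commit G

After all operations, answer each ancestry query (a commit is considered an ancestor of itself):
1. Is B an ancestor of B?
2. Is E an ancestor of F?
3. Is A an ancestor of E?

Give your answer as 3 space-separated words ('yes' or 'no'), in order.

After op 1 (branch): HEAD=main@A [feat=A main=A]
After op 2 (merge): HEAD=main@B [feat=A main=B]
After op 3 (merge): HEAD=main@C [feat=A main=C]
After op 4 (checkout): HEAD=feat@A [feat=A main=C]
After op 5 (commit): HEAD=feat@D [feat=D main=C]
After op 6 (merge): HEAD=feat@E [feat=E main=C]
After op 7 (commit): HEAD=feat@F [feat=F main=C]
After op 8 (reset): HEAD=feat@E [feat=E main=C]
After op 9 (reset): HEAD=feat@F [feat=F main=C]
After op 10 (reset): HEAD=feat@B [feat=B main=C]
After op 11 (commit): HEAD=feat@G [feat=G main=C]
ancestors(B) = {A,B}; B in? yes
ancestors(F) = {A,B,C,D,E,F}; E in? yes
ancestors(E) = {A,B,C,D,E}; A in? yes

Answer: yes yes yes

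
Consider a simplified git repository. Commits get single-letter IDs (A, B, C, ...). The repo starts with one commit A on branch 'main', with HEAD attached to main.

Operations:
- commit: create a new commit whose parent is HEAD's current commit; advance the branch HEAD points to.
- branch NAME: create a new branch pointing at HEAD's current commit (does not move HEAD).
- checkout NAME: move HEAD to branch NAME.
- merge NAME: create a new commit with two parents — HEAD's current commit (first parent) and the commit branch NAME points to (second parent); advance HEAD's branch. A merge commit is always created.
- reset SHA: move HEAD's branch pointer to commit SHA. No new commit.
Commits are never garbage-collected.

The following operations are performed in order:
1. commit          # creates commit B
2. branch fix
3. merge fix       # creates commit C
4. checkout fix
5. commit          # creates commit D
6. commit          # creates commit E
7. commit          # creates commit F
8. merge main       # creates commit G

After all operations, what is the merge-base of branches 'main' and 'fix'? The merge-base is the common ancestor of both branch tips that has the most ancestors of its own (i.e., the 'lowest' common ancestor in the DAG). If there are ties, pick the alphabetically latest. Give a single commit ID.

After op 1 (commit): HEAD=main@B [main=B]
After op 2 (branch): HEAD=main@B [fix=B main=B]
After op 3 (merge): HEAD=main@C [fix=B main=C]
After op 4 (checkout): HEAD=fix@B [fix=B main=C]
After op 5 (commit): HEAD=fix@D [fix=D main=C]
After op 6 (commit): HEAD=fix@E [fix=E main=C]
After op 7 (commit): HEAD=fix@F [fix=F main=C]
After op 8 (merge): HEAD=fix@G [fix=G main=C]
ancestors(main=C): ['A', 'B', 'C']
ancestors(fix=G): ['A', 'B', 'C', 'D', 'E', 'F', 'G']
common: ['A', 'B', 'C']

Answer: C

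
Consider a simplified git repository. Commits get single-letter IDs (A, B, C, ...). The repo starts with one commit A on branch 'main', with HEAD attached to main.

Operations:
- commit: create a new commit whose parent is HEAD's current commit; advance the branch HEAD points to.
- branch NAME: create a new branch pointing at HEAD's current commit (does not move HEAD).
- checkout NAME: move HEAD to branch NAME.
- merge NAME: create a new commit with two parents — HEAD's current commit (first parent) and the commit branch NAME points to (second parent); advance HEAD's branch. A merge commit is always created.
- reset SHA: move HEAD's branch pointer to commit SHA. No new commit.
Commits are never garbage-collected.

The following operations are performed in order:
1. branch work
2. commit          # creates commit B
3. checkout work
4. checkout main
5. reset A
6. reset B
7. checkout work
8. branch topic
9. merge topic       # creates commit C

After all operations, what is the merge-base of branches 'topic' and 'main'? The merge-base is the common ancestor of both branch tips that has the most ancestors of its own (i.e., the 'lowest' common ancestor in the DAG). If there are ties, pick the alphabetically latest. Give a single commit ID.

Answer: A

Derivation:
After op 1 (branch): HEAD=main@A [main=A work=A]
After op 2 (commit): HEAD=main@B [main=B work=A]
After op 3 (checkout): HEAD=work@A [main=B work=A]
After op 4 (checkout): HEAD=main@B [main=B work=A]
After op 5 (reset): HEAD=main@A [main=A work=A]
After op 6 (reset): HEAD=main@B [main=B work=A]
After op 7 (checkout): HEAD=work@A [main=B work=A]
After op 8 (branch): HEAD=work@A [main=B topic=A work=A]
After op 9 (merge): HEAD=work@C [main=B topic=A work=C]
ancestors(topic=A): ['A']
ancestors(main=B): ['A', 'B']
common: ['A']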